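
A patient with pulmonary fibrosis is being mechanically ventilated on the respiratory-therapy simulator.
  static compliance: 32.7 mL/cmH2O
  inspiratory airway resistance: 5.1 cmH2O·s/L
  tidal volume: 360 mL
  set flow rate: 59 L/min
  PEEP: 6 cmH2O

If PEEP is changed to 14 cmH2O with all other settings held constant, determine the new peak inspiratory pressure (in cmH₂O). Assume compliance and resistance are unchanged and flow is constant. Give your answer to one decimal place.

30.0

Flow: 59 L/min ÷ 60 = 0.9833 L/s.
PIP = Vt/C + R·V̇ + PEEP (constant-flow equation of motion).
Only the baseline term changes: ΔPIP = ΔPEEP = 14 − 6 = 8.0 cmH2O.
Original PIP = 360/32.7 + 5.1×0.9833 + 6 = 22.024 cmH2O; new PIP = 22.024 + (8.0) = 30.024 cmH2O.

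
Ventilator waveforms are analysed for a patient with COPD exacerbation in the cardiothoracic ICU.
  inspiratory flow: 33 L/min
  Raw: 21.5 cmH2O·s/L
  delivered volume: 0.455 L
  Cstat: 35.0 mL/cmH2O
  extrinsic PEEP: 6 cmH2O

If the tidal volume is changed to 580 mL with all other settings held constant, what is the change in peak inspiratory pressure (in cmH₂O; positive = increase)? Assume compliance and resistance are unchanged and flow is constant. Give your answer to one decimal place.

PIP = Vt/C + R·V̇ + PEEP (constant-flow equation of motion).
Only the elastic term changes: ΔPIP = ΔVt / C = (580 − 455) / 35.0 = 3.571 cmH2O.

3.6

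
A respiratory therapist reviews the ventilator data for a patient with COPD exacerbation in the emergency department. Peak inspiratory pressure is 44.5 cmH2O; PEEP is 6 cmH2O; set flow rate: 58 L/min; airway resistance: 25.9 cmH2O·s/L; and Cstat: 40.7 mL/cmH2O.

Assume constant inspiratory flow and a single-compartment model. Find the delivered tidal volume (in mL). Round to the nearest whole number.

548

Flow: 58 L/min ÷ 60 = 0.9667 L/s.
Equation of motion (constant flow): PIP = Vt/C + R·V̇ + PEEP.
Vt/C = PIP − R·V̇ − PEEP = 44.5 − 25.038 − 6 = 13.462 cmH2O.
Vt = C × 13.462 = 40.7 × 13.462 = 547.9 mL.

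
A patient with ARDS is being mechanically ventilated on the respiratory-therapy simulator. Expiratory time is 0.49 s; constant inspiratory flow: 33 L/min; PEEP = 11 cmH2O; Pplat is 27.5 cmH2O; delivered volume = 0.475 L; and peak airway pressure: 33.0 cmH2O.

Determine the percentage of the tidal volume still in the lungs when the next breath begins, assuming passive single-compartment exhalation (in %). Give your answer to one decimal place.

Flow: 33 L/min ÷ 60 = 0.55 L/s.
R = (PIP − Pplat)/V̇ = (33.0 − 27.5) / 0.55 = 5.5/0.55 = 10.0 cmH2O·s/L.
C = Vt/(Pplat − PEEP) = 475.0 / (27.5 − 11) = 475.0/16.5 = 28.788 mL/cmH2O.
τ = R × C = 10.0 × 0.02879 L/cmH2O = 0.2879 s.
Fraction remaining at end-expiration = e^(−Te/τ) = e^(−0.49/0.2879) = 0.1823 → 18.23%.

18.2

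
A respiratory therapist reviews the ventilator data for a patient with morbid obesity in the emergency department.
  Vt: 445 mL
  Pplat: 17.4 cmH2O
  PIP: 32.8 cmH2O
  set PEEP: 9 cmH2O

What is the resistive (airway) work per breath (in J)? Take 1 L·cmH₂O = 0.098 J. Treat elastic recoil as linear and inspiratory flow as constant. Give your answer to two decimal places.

0.67

With constant inspiratory flow the resistive pressure is constant at PIP − Pplat = 32.8 − 17.4 = 15.4 cmH2O, so resistive work = 15.4 × 0.445 = 6.853 L·cmH2O.
× 0.098 J/(L·cmH2O) → 0.6716 J.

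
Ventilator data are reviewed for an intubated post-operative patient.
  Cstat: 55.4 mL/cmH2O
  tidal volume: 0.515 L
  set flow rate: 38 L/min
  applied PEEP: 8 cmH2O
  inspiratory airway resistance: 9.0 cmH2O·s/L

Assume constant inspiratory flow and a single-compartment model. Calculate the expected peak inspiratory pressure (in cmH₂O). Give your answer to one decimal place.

23.0

Flow: 38 L/min ÷ 60 = 0.6333 L/s.
Equation of motion (constant flow): PIP = Vt/C + R·V̇ + PEEP.
PIP = 515/55.4 + 9.0×0.6333 + 8 = 9.296 + 5.7 + 8 = 22.996 cmH2O.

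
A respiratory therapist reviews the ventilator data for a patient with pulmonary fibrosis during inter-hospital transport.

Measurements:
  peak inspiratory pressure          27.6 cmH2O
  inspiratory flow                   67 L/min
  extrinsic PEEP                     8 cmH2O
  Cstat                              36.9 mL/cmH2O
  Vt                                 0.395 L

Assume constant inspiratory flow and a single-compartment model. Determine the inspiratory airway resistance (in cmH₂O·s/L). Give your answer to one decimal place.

8.0

Flow: 67 L/min ÷ 60 = 1.1167 L/s.
Equation of motion (constant flow): PIP = Vt/C + R·V̇ + PEEP.
R·V̇ = PIP − Vt/C − PEEP = 27.6 − 395/36.9 − 8 = 27.6 − 10.705 − 8 = 8.895 cmH2O.
R = 8.895 / 1.1167 = 7.965 cmH2O·s/L.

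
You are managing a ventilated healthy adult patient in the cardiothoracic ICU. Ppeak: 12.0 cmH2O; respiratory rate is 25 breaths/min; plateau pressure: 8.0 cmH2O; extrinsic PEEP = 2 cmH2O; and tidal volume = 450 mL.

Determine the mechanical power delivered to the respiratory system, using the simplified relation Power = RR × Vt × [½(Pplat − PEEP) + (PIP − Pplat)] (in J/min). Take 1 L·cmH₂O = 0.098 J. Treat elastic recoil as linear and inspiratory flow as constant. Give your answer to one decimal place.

Per-breath work = Vt × [½(Pplat−PEEP) + (PIP−Pplat)] = 0.450 × [0.5×6.0 + 4.0] = 0.450 × 7.0 = 3.15 L·cmH2O.
Power = 25 × 3.15 = 78.75 L·cmH2O/min.
× 0.098 J/(L·cmH2O) → 7.718 J/min.

7.7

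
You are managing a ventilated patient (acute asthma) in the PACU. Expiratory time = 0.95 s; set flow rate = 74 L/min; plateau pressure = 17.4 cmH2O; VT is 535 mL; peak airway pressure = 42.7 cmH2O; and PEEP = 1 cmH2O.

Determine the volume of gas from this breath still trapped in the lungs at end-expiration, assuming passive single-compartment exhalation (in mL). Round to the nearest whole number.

Flow: 74 L/min ÷ 60 = 1.2333 L/s.
R = (PIP − Pplat)/V̇ = (42.7 − 17.4) / 1.2333 = 25.3/1.2333 = 20.514 cmH2O·s/L.
C = Vt/(Pplat − PEEP) = 535.0 / (17.4 − 1) = 535.0/16.4 = 32.622 mL/cmH2O.
τ = R × C = 20.514 × 0.03262 L/cmH2O = 0.6692 s.
Fraction remaining = e^(−Te/τ) = e^(−0.95/0.6692) = 0.2418.
Trapped volume = 535.0 × 0.2418 = 129.36 mL.

129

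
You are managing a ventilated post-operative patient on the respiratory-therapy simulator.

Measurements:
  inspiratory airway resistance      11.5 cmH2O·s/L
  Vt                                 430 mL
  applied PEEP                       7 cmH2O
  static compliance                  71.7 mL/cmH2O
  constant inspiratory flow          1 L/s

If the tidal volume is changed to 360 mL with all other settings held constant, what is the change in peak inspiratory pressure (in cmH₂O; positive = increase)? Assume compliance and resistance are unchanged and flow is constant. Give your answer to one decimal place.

-1.0

PIP = Vt/C + R·V̇ + PEEP (constant-flow equation of motion).
Only the elastic term changes: ΔPIP = ΔVt / C = (360 − 430) / 71.7 = -0.9763 cmH2O.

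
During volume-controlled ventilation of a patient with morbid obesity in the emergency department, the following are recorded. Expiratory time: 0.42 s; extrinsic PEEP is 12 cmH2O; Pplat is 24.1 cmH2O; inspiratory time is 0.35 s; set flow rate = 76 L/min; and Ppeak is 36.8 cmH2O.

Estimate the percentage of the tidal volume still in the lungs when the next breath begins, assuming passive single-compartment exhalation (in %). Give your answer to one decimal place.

31.9

Flow: 76 L/min ÷ 60 = 1.2667 L/s.
Vt = flow × Ti = 1.2667 L/s × 0.35 s × 1000 mL/L = 443.35 mL.
R = (PIP − Pplat)/V̇ = (36.8 − 24.1) / 1.2667 = 12.7/1.2667 = 10.026 cmH2O·s/L.
C = Vt/(Pplat − PEEP) = 443.35 / (24.1 − 12) = 443.35/12.1 = 36.64 mL/cmH2O.
τ = R × C = 10.026 × 0.03664 L/cmH2O = 0.3674 s.
Fraction remaining at end-expiration = e^(−Te/τ) = e^(−0.42/0.3674) = 0.3188 → 31.88%.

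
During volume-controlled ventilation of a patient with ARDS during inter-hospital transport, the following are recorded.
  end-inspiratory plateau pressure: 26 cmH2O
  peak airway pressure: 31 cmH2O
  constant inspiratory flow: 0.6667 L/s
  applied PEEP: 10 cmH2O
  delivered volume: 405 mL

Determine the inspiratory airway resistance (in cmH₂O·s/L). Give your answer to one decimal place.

Raw = (PIP − Pplat) / flow = (31 − 26) / 0.6667 = 5.0 / 0.6667 = 7.5 cmH2O·s/L.

7.5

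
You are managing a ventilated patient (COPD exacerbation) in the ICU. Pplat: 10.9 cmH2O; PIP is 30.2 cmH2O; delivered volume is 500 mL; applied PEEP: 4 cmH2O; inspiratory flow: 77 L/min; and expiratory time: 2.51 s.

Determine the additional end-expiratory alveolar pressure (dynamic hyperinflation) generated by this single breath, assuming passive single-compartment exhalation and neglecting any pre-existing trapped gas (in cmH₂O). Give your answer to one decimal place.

0.7

Flow: 77 L/min ÷ 60 = 1.2833 L/s.
R = (PIP − Pplat)/V̇ = (30.2 − 10.9) / 1.2833 = 19.3/1.2833 = 15.039 cmH2O·s/L.
C = Vt/(Pplat − PEEP) = 500.0 / (10.9 − 4) = 500.0/6.9 = 72.464 mL/cmH2O.
τ = R × C = 15.039 × 0.07246 L/cmH2O = 1.09 s.
Fraction remaining = e^(−Te/τ) = e^(−2.51/1.09) = 0.09998; trapped volume = 500.0 × 0.09998 = 49.99 mL.
Additional alveolar pressure from trapping ≈ V_trapped / C = 49.99 / 72.464 = 0.6899 cmH2O.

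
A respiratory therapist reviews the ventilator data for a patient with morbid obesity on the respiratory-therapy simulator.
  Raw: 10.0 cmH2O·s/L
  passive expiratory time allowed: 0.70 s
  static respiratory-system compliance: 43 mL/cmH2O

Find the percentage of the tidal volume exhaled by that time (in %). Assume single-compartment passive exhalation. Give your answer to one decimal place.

τ = R × C = 10.0 × 43 mL/cmH2O = 10.0 × 0.043 L/cmH2O = 0.43 s.
Passive exhalation: V(t)/V₀ = e^(−t/τ) = e^(−0.70/0.43) = 0.1963.
Fraction exhaled = 1 − 0.1963 = 0.8037 → 80.37%.

80.4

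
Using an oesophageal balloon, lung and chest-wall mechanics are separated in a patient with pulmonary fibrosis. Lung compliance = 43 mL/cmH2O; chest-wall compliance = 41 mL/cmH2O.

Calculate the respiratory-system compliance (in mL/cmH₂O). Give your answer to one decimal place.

Lung and chest wall are elastances in series: 1/Crs = 1/CL + 1/Ccw.
1/Crs = 1/43 + 1/41 = 0.04765.
Crs = 20.986 mL/cmH2O.

21.0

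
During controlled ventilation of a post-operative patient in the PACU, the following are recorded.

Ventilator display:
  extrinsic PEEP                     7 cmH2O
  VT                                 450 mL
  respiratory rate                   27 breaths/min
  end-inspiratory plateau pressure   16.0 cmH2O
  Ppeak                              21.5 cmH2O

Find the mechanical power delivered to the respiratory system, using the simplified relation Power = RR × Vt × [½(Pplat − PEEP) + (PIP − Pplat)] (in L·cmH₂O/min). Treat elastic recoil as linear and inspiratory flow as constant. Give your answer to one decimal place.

Per-breath work = Vt × [½(Pplat−PEEP) + (PIP−Pplat)] = 0.450 × [0.5×9.0 + 5.5] = 0.450 × 10.0 = 4.5 L·cmH2O.
Power = 27 × 4.5 = 121.5 L·cmH2O/min.

121.5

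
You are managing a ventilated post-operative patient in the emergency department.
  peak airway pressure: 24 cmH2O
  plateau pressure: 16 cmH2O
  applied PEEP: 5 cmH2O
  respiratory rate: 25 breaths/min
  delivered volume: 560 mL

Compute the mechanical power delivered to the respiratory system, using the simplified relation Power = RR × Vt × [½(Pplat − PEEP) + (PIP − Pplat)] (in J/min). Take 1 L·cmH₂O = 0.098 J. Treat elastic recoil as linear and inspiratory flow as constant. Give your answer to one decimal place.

18.5

Per-breath work = Vt × [½(Pplat−PEEP) + (PIP−Pplat)] = 0.560 × [0.5×11.0 + 8.0] = 0.560 × 13.5 = 7.56 L·cmH2O.
Power = 25 × 7.56 = 189.0 L·cmH2O/min.
× 0.098 J/(L·cmH2O) → 18.522 J/min.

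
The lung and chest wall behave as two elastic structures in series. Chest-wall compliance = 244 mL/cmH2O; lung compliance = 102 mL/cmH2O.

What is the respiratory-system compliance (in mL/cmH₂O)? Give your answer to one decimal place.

Lung and chest wall are elastances in series: 1/Crs = 1/CL + 1/Ccw.
1/Crs = 1/102 + 1/244 = 0.0139.
Crs = 71.942 mL/cmH2O.

71.9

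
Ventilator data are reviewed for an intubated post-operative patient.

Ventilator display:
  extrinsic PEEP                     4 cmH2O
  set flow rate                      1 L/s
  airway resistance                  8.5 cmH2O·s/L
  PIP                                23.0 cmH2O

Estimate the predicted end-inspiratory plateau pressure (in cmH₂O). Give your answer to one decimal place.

14.5

Pplat = PIP − Raw × flow = 23.0 − 8.5 × 1 = 23.0 − 8.5 = 14.5 cmH2O.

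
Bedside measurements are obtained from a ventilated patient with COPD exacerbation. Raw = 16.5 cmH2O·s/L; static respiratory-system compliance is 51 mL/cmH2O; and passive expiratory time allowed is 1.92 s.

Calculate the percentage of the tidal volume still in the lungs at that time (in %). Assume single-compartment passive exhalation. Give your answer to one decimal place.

τ = R × C = 16.5 × 51 mL/cmH2O = 16.5 × 0.051 L/cmH2O = 0.8415 s.
Passive exhalation: V(t)/V₀ = e^(−t/τ) = e^(−1.92/0.8415) = 0.1021.
Fraction remaining = 0.1021 → 10.21%.

10.2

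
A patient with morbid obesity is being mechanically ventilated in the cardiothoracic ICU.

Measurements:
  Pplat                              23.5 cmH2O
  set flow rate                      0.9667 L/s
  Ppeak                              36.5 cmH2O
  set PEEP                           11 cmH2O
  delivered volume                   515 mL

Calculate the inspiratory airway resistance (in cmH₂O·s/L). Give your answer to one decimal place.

Raw = (PIP − Pplat) / flow = (36.5 − 23.5) / 0.9667 = 13.0 / 0.9667 = 13.448 cmH2O·s/L.

13.4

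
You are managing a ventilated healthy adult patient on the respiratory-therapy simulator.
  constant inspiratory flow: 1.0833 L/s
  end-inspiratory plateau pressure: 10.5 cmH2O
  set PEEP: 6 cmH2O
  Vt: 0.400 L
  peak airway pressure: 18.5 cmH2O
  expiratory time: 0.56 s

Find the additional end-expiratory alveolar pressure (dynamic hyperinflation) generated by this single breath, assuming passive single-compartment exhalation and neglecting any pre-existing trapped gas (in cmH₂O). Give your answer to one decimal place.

1.9

R = (PIP − Pplat)/V̇ = (18.5 − 10.5) / 1.0833 = 8.0/1.0833 = 7.385 cmH2O·s/L.
C = Vt/(Pplat − PEEP) = 400.0 / (10.5 − 6) = 400.0/4.5 = 88.889 mL/cmH2O.
τ = R × C = 7.385 × 0.08889 L/cmH2O = 0.6565 s.
Fraction remaining = e^(−Te/τ) = e^(−0.56/0.6565) = 0.4261; trapped volume = 400.0 × 0.4261 = 170.44 mL.
Additional alveolar pressure from trapping ≈ V_trapped / C = 170.44 / 88.889 = 1.917 cmH2O.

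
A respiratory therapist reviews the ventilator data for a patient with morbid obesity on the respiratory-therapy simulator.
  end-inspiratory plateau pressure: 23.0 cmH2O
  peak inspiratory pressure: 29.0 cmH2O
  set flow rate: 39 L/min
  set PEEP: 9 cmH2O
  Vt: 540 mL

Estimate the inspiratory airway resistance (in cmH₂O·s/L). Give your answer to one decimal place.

Flow: 39 L/min ÷ 60 = 0.65 L/s.
Raw = (PIP − Pplat) / flow = (29.0 − 23.0) / 0.65 = 6.0 / 0.65 = 9.231 cmH2O·s/L.

9.2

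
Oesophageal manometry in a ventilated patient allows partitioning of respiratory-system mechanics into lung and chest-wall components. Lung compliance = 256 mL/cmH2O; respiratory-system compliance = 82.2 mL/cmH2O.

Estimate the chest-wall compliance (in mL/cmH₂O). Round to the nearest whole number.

121

1/Ccw = 1/Crs − 1/CL.
1/Ccw = 1/82.2 − 1/256 = 0.008259.
Ccw = 121.08 mL/cmH2O.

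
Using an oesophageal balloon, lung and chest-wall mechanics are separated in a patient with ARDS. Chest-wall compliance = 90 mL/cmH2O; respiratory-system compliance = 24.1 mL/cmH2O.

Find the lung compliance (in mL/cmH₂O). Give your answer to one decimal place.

1/CL = 1/Crs − 1/Ccw.
1/CL = 1/24.1 − 1/90 = 0.03038.
CL = 32.916 mL/cmH2O.

32.9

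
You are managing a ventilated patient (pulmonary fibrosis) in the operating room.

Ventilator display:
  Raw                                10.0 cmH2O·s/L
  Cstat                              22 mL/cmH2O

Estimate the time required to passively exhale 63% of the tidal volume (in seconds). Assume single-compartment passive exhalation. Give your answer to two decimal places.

0.22

τ = R × C = 10.0 × 22 mL/cmH2O = 10.0 × 0.022 L/cmH2O = 0.22 s.
Exhaled fraction f = 1 − e^(−t/τ) → t = −τ·ln(1 − f) = −0.22·ln(0.37) = 0.2187 s.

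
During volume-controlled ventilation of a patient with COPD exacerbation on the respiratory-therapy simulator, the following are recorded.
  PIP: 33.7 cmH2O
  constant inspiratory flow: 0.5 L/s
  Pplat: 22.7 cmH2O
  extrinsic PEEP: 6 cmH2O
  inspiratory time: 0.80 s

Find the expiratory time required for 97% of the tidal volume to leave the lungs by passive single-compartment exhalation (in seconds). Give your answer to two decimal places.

Vt = flow × Ti = 0.5 L/s × 0.80 s × 1000 mL/L = 400.0 mL.
R = (PIP − Pplat)/V̇ = (33.7 − 22.7) / 0.5 = 11.0/0.5 = 22.0 cmH2O·s/L.
C = Vt/(Pplat − PEEP) = 400.0 / (22.7 − 6) = 400.0/16.7 = 23.952 mL/cmH2O.
τ = R × C = 22.0 × 0.02395 L/cmH2O = 0.5269 s.
t = −τ·ln(1 − 0.97) = −0.5269·ln(0.03) = 1.848 s.

1.85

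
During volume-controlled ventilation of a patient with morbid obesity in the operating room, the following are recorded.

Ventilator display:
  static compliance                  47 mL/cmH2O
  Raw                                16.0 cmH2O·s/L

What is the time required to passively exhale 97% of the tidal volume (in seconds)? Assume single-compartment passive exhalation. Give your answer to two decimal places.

2.64

τ = R × C = 16.0 × 47 mL/cmH2O = 16.0 × 0.047 L/cmH2O = 0.752 s.
Exhaled fraction f = 1 − e^(−t/τ) → t = −τ·ln(1 − f) = −0.752·ln(0.03) = 2.637 s.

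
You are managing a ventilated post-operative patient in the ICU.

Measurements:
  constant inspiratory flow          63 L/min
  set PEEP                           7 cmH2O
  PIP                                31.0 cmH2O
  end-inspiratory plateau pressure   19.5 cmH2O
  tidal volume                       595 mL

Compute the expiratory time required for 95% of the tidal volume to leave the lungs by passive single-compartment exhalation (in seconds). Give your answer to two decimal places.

1.56

Flow: 63 L/min ÷ 60 = 1.05 L/s.
R = (PIP − Pplat)/V̇ = (31.0 − 19.5) / 1.05 = 11.5/1.05 = 10.952 cmH2O·s/L.
C = Vt/(Pplat − PEEP) = 595.0 / (19.5 − 7) = 595.0/12.5 = 47.6 mL/cmH2O.
τ = R × C = 10.952 × 0.0476 L/cmH2O = 0.5213 s.
t = −τ·ln(1 − 0.95) = −0.5213·ln(0.05) = 1.562 s.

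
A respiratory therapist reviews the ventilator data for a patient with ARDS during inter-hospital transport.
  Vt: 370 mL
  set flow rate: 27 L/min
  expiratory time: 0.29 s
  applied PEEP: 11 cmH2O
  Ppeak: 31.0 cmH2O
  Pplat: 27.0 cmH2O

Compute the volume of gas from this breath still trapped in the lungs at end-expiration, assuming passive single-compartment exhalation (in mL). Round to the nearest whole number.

90

Flow: 27 L/min ÷ 60 = 0.45 L/s.
R = (PIP − Pplat)/V̇ = (31.0 − 27.0) / 0.45 = 4.0/0.45 = 8.889 cmH2O·s/L.
C = Vt/(Pplat − PEEP) = 370.0 / (27.0 − 11) = 370.0/16.0 = 23.125 mL/cmH2O.
τ = R × C = 8.889 × 0.02313 L/cmH2O = 0.2056 s.
Fraction remaining = e^(−Te/τ) = e^(−0.29/0.2056) = 0.244.
Trapped volume = 370.0 × 0.244 = 90.28 mL.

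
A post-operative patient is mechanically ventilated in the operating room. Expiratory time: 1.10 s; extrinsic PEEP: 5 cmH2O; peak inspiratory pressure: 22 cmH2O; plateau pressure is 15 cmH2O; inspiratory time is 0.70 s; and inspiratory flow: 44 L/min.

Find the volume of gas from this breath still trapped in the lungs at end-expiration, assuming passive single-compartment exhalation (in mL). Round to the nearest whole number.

Flow: 44 L/min ÷ 60 = 0.7333 L/s.
Vt = flow × Ti = 0.7333 L/s × 0.70 s × 1000 mL/L = 513.31 mL.
R = (PIP − Pplat)/V̇ = (22 − 15) / 0.7333 = 7.0/0.7333 = 9.546 cmH2O·s/L.
C = Vt/(Pplat − PEEP) = 513.31 / (15 − 5) = 513.31/10.0 = 51.331 mL/cmH2O.
τ = R × C = 9.546 × 0.05133 L/cmH2O = 0.49 s.
Fraction remaining = e^(−Te/τ) = e^(−1.10/0.49) = 0.1059.
Trapped volume = 513.31 × 0.1059 = 54.36 mL.

54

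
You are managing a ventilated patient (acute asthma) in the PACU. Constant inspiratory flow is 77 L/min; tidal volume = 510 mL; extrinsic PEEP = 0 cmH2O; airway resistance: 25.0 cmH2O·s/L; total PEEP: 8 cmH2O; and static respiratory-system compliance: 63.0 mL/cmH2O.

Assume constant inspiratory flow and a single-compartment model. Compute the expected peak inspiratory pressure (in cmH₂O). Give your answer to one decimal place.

48.2

Flow: 77 L/min ÷ 60 = 1.2833 L/s.
Total PEEP = 8 cmH2O (set 0 + intrinsic 8); this is the baseline alveolar pressure.
Equation of motion (constant flow): PIP = Vt/C + R·V̇ + PEEP.
PIP = 510/63.0 + 25.0×1.2833 + 8 = 8.095 + 32.083 + 8 = 48.178 cmH2O.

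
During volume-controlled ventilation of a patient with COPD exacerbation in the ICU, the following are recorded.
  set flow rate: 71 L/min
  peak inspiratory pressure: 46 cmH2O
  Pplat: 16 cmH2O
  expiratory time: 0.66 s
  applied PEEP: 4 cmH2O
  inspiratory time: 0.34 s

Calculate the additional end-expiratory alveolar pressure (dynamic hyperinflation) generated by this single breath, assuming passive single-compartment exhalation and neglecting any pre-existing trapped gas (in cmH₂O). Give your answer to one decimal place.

Flow: 71 L/min ÷ 60 = 1.1833 L/s.
Vt = flow × Ti = 1.1833 L/s × 0.34 s × 1000 mL/L = 402.32 mL.
R = (PIP − Pplat)/V̇ = (46 − 16) / 1.1833 = 30.0/1.1833 = 25.353 cmH2O·s/L.
C = Vt/(Pplat − PEEP) = 402.32 / (16 − 4) = 402.32/12.0 = 33.527 mL/cmH2O.
τ = R × C = 25.353 × 0.03353 L/cmH2O = 0.8501 s.
Fraction remaining = e^(−Te/τ) = e^(−0.66/0.8501) = 0.4601; trapped volume = 402.32 × 0.4601 = 185.11 mL.
Additional alveolar pressure from trapping ≈ V_trapped / C = 185.11 / 33.527 = 5.521 cmH2O.

5.5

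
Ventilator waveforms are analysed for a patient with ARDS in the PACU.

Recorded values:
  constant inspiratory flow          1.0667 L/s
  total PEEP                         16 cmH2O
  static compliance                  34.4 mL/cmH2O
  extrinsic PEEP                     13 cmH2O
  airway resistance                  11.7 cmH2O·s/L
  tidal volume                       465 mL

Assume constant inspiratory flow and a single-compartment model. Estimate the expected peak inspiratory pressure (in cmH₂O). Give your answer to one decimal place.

Total PEEP = 16 cmH2O (set 13 + intrinsic 3); this is the baseline alveolar pressure.
Equation of motion (constant flow): PIP = Vt/C + R·V̇ + PEEP.
PIP = 465/34.4 + 11.7×1.0667 + 16 = 13.517 + 12.48 + 16 = 41.997 cmH2O.

42.0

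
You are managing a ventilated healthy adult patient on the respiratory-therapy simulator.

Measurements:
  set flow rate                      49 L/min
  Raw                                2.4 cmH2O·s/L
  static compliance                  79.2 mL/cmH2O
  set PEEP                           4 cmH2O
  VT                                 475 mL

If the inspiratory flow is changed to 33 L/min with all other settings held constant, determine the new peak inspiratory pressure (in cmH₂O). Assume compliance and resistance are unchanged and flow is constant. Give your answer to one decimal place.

Flow: 49 L/min ÷ 60 = 0.8167 L/s.
New flow: 33 L/min ÷ 60 = 0.55 L/s.
PIP = Vt/C + R·V̇ + PEEP (constant-flow equation of motion).
Only the resistive term changes: ΔPIP = R × ΔV̇ = 2.4 × (0.55 − 0.8167) = 2.4 × -0.2667 = -0.6401 cmH2O.
Original PIP = 475/79.2 + 2.4×0.8167 + 4 = 11.958 cmH2O; new PIP = 11.958 + (-0.6401) = 11.318 cmH2O.

11.3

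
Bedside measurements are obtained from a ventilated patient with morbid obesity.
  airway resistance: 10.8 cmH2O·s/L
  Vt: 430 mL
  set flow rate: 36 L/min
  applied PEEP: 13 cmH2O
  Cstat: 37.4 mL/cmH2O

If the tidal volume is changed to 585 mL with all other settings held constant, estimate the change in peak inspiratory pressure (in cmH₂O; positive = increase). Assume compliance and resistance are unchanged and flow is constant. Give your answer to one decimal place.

4.1

PIP = Vt/C + R·V̇ + PEEP (constant-flow equation of motion).
Only the elastic term changes: ΔPIP = ΔVt / C = (585 − 430) / 37.4 = 4.144 cmH2O.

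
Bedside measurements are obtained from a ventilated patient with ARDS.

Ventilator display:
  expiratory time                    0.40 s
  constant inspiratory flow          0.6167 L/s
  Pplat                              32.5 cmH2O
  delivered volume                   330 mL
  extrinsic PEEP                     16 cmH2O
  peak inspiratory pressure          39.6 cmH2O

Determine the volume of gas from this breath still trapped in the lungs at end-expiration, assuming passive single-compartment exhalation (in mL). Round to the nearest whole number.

58

R = (PIP − Pplat)/V̇ = (39.6 − 32.5) / 0.6167 = 7.1/0.6167 = 11.513 cmH2O·s/L.
C = Vt/(Pplat − PEEP) = 330.0 / (32.5 − 16) = 330.0/16.5 = 20.0 mL/cmH2O.
τ = R × C = 11.513 × 0.02 L/cmH2O = 0.2303 s.
Fraction remaining = e^(−Te/τ) = e^(−0.40/0.2303) = 0.1761.
Trapped volume = 330.0 × 0.1761 = 58.113 mL.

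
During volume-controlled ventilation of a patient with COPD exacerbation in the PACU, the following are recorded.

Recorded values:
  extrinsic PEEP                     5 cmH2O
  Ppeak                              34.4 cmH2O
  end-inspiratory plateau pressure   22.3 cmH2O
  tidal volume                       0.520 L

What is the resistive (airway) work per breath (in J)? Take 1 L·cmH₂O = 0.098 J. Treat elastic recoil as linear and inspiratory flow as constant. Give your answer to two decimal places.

0.62

With constant inspiratory flow the resistive pressure is constant at PIP − Pplat = 34.4 − 22.3 = 12.1 cmH2O, so resistive work = 12.1 × 0.520 = 6.292 L·cmH2O.
× 0.098 J/(L·cmH2O) → 0.6166 J.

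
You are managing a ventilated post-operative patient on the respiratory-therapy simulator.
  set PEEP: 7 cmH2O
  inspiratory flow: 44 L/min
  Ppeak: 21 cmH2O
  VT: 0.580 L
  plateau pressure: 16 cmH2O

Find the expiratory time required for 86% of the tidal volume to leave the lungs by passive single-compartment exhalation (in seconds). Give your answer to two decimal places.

Flow: 44 L/min ÷ 60 = 0.7333 L/s.
R = (PIP − Pplat)/V̇ = (21 − 16) / 0.7333 = 5.0/0.7333 = 6.818 cmH2O·s/L.
C = Vt/(Pplat − PEEP) = 580.0 / (16 − 7) = 580.0/9.0 = 64.444 mL/cmH2O.
τ = R × C = 6.818 × 0.06444 L/cmH2O = 0.4394 s.
t = −τ·ln(1 − 0.86) = −0.4394·ln(0.14) = 0.8639 s.

0.86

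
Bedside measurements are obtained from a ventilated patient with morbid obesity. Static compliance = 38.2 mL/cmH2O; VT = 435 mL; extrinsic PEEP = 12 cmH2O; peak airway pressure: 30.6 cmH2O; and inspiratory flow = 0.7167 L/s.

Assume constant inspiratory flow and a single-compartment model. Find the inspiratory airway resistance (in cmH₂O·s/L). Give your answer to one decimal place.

10.1

Equation of motion (constant flow): PIP = Vt/C + R·V̇ + PEEP.
R·V̇ = PIP − Vt/C − PEEP = 30.6 − 435/38.2 − 12 = 30.6 − 11.387 − 12 = 7.213 cmH2O.
R = 7.213 / 0.7167 = 10.064 cmH2O·s/L.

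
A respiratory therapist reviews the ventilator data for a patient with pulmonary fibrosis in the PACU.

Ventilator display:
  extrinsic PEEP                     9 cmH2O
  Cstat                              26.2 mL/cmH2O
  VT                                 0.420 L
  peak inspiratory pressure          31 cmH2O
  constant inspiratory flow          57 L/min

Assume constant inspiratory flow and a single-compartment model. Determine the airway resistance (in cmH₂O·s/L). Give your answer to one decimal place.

Flow: 57 L/min ÷ 60 = 0.95 L/s.
Equation of motion (constant flow): PIP = Vt/C + R·V̇ + PEEP.
R·V̇ = PIP − Vt/C − PEEP = 31 − 420/26.2 − 9 = 31 − 16.031 − 9 = 5.969 cmH2O.
R = 5.969 / 0.95 = 6.283 cmH2O·s/L.

6.3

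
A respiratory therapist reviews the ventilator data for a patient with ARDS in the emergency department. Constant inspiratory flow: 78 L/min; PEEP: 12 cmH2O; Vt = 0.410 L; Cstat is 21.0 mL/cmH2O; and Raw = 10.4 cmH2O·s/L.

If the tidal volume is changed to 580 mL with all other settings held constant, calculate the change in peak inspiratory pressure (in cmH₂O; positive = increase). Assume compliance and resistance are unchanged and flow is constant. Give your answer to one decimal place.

8.1

PIP = Vt/C + R·V̇ + PEEP (constant-flow equation of motion).
Only the elastic term changes: ΔPIP = ΔVt / C = (580 − 410) / 21.0 = 8.095 cmH2O.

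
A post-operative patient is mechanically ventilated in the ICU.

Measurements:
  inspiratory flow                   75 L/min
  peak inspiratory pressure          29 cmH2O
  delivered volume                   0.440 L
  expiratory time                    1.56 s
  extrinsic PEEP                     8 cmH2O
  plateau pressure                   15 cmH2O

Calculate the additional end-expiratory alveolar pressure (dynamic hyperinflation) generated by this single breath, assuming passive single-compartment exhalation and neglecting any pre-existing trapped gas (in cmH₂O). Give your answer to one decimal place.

0.8

Flow: 75 L/min ÷ 60 = 1.25 L/s.
R = (PIP − Pplat)/V̇ = (29 − 15) / 1.25 = 14.0/1.25 = 11.2 cmH2O·s/L.
C = Vt/(Pplat − PEEP) = 440.0 / (15 − 8) = 440.0/7.0 = 62.857 mL/cmH2O.
τ = R × C = 11.2 × 0.06286 L/cmH2O = 0.704 s.
Fraction remaining = e^(−Te/τ) = e^(−1.56/0.704) = 0.1091; trapped volume = 440.0 × 0.1091 = 48.004 mL.
Additional alveolar pressure from trapping ≈ V_trapped / C = 48.004 / 62.857 = 0.7637 cmH2O.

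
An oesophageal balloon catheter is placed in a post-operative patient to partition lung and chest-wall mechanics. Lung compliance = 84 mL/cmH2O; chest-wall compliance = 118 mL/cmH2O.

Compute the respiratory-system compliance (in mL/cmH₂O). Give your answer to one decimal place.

49.1

Lung and chest wall are elastances in series: 1/Crs = 1/CL + 1/Ccw.
1/Crs = 1/84 + 1/118 = 0.02038.
Crs = 49.068 mL/cmH2O.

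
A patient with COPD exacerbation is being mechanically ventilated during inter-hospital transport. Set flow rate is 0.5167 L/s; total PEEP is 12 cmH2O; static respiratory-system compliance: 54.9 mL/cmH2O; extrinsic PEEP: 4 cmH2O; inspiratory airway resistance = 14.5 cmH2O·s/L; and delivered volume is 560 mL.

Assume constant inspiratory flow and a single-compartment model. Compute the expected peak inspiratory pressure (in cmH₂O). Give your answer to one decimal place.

Total PEEP = 12 cmH2O (set 4 + intrinsic 8); this is the baseline alveolar pressure.
Equation of motion (constant flow): PIP = Vt/C + R·V̇ + PEEP.
PIP = 560/54.9 + 14.5×0.5167 + 12 = 10.2 + 7.492 + 12 = 29.692 cmH2O.

29.7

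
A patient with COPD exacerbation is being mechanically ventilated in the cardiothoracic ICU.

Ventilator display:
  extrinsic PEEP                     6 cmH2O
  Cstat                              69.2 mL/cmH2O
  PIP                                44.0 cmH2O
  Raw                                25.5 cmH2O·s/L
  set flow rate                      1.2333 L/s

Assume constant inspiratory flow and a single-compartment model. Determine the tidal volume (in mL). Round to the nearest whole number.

453

Equation of motion (constant flow): PIP = Vt/C + R·V̇ + PEEP.
Vt/C = PIP − R·V̇ − PEEP = 44.0 − 31.449 − 6 = 6.551 cmH2O.
Vt = C × 6.551 = 69.2 × 6.551 = 453.33 mL.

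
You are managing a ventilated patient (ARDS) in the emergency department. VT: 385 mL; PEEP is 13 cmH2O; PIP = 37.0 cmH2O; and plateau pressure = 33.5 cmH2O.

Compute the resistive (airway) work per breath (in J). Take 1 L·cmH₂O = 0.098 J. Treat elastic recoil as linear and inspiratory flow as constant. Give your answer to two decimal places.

With constant inspiratory flow the resistive pressure is constant at PIP − Pplat = 37.0 − 33.5 = 3.5 cmH2O, so resistive work = 3.5 × 0.385 = 1.348 L·cmH2O.
× 0.098 J/(L·cmH2O) → 0.1321 J.

0.13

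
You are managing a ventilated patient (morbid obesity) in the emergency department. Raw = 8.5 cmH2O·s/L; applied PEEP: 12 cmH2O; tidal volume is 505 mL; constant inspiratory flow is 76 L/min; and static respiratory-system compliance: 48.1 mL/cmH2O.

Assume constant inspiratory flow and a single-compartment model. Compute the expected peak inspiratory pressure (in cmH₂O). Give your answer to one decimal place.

Flow: 76 L/min ÷ 60 = 1.2667 L/s.
Equation of motion (constant flow): PIP = Vt/C + R·V̇ + PEEP.
PIP = 505/48.1 + 8.5×1.2667 + 12 = 10.499 + 10.767 + 12 = 33.266 cmH2O.

33.3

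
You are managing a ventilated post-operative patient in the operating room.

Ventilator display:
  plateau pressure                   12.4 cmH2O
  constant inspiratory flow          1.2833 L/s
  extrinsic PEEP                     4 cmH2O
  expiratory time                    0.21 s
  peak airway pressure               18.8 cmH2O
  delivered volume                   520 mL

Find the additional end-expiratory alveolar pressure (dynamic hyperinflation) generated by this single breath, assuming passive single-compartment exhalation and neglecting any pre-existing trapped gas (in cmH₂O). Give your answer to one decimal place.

R = (PIP − Pplat)/V̇ = (18.8 − 12.4) / 1.2833 = 6.4/1.2833 = 4.987 cmH2O·s/L.
C = Vt/(Pplat − PEEP) = 520.0 / (12.4 − 4) = 520.0/8.4 = 61.905 mL/cmH2O.
τ = R × C = 4.987 × 0.06191 L/cmH2O = 0.3087 s.
Fraction remaining = e^(−Te/τ) = e^(−0.21/0.3087) = 0.5065; trapped volume = 520.0 × 0.5065 = 263.38 mL.
Additional alveolar pressure from trapping ≈ V_trapped / C = 263.38 / 61.905 = 4.255 cmH2O.

4.3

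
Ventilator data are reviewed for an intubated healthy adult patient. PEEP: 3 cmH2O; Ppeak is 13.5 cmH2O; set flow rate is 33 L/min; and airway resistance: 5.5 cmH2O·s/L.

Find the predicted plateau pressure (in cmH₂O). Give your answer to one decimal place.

10.5

Flow: 33 L/min ÷ 60 = 0.55 L/s.
Pplat = PIP − Raw × flow = 13.5 − 5.5 × 0.55 = 13.5 − 3.025 = 10.475 cmH2O.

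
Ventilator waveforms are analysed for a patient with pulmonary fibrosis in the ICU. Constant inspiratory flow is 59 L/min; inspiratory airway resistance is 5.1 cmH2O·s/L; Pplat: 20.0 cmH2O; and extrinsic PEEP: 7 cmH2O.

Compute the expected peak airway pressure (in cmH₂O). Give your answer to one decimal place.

25.0

Flow: 59 L/min ÷ 60 = 0.9833 L/s.
PIP = Pplat + Raw × flow = 20.0 + 5.1 × 0.9833 = 20.0 + 5.015 = 25.015 cmH2O.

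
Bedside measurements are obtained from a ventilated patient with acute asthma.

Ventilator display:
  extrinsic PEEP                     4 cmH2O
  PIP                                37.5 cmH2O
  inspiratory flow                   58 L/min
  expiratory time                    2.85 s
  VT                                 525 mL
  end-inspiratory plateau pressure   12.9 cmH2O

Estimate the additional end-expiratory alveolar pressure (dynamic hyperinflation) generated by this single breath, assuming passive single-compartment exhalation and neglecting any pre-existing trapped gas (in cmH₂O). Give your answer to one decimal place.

1.3

Flow: 58 L/min ÷ 60 = 0.9667 L/s.
R = (PIP − Pplat)/V̇ = (37.5 − 12.9) / 0.9667 = 24.6/0.9667 = 25.447 cmH2O·s/L.
C = Vt/(Pplat − PEEP) = 525.0 / (12.9 − 4) = 525.0/8.9 = 58.989 mL/cmH2O.
τ = R × C = 25.447 × 0.05899 L/cmH2O = 1.501 s.
Fraction remaining = e^(−Te/τ) = e^(−2.85/1.501) = 0.1498; trapped volume = 525.0 × 0.1498 = 78.645 mL.
Additional alveolar pressure from trapping ≈ V_trapped / C = 78.645 / 58.989 = 1.333 cmH2O.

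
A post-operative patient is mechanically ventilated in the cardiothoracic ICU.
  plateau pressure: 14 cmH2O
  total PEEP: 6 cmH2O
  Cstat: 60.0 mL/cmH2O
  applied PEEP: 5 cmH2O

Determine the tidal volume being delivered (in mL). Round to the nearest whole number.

480

End-expiratory occlusion gives total PEEP = 6 cmH2O (intrinsic PEEP = 6 − 5 = 1). Use total PEEP for the elastic gradient.
Vt = Cstat × (Pplat − PEEPtotal) = 60.0 × (14 − 6) = 60.0 × 8.0 = 480.0 mL.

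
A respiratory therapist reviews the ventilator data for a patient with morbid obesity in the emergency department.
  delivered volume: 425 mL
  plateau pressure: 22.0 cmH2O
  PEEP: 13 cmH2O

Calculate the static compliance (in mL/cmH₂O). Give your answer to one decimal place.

47.2

Cstat = Vt / (Pplat − PEEP) = 425 / (22.0 − 13) = 425 / 9.0 = 47.222 mL/cmH2O.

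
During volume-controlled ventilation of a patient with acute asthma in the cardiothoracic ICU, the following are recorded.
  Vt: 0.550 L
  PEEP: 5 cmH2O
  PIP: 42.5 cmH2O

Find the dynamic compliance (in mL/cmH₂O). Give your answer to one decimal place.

14.7

Dynamic compliance = Vt / (PIP − PEEP) = 550 / (42.5 − 5) = 550 / 37.5 = 14.667 mL/cmH2O.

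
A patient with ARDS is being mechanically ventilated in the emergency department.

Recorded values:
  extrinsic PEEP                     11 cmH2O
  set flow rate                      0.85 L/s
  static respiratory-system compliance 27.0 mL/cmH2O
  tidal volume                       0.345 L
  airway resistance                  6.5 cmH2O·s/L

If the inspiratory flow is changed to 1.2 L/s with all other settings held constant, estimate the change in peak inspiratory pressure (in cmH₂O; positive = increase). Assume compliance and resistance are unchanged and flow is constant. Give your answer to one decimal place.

PIP = Vt/C + R·V̇ + PEEP (constant-flow equation of motion).
Only the resistive term changes: ΔPIP = R × ΔV̇ = 6.5 × (1.2 − 0.85) = 6.5 × 0.35 = 2.275 cmH2O.

2.3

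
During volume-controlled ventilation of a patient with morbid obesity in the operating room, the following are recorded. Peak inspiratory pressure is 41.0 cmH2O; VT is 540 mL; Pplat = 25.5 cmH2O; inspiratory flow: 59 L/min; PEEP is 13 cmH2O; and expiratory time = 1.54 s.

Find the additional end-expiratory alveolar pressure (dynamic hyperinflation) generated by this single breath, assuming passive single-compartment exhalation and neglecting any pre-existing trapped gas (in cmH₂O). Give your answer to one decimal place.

Flow: 59 L/min ÷ 60 = 0.9833 L/s.
R = (PIP − Pplat)/V̇ = (41.0 − 25.5) / 0.9833 = 15.5/0.9833 = 15.763 cmH2O·s/L.
C = Vt/(Pplat − PEEP) = 540.0 / (25.5 − 13) = 540.0/12.5 = 43.2 mL/cmH2O.
τ = R × C = 15.763 × 0.0432 L/cmH2O = 0.681 s.
Fraction remaining = e^(−Te/τ) = e^(−1.54/0.681) = 0.1042; trapped volume = 540.0 × 0.1042 = 56.268 mL.
Additional alveolar pressure from trapping ≈ V_trapped / C = 56.268 / 43.2 = 1.303 cmH2O.

1.3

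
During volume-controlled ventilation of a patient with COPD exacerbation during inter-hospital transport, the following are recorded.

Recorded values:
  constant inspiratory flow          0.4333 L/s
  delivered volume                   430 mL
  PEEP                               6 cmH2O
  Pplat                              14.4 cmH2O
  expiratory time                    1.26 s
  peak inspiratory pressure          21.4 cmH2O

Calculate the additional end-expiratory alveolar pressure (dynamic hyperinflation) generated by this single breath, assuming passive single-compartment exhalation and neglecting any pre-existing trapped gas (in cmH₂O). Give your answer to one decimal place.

1.8

R = (PIP − Pplat)/V̇ = (21.4 − 14.4) / 0.4333 = 7.0/0.4333 = 16.155 cmH2O·s/L.
C = Vt/(Pplat − PEEP) = 430.0 / (14.4 − 6) = 430.0/8.4 = 51.19 mL/cmH2O.
τ = R × C = 16.155 × 0.05119 L/cmH2O = 0.827 s.
Fraction remaining = e^(−Te/τ) = e^(−1.26/0.827) = 0.2179; trapped volume = 430.0 × 0.2179 = 93.697 mL.
Additional alveolar pressure from trapping ≈ V_trapped / C = 93.697 / 51.19 = 1.83 cmH2O.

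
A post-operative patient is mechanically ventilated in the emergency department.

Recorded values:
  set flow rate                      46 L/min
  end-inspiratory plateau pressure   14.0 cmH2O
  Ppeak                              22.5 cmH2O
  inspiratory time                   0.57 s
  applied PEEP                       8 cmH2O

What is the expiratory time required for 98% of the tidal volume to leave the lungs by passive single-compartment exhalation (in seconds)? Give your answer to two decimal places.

3.16

Flow: 46 L/min ÷ 60 = 0.7667 L/s.
Vt = flow × Ti = 0.7667 L/s × 0.57 s × 1000 mL/L = 437.02 mL.
R = (PIP − Pplat)/V̇ = (22.5 − 14.0) / 0.7667 = 8.5/0.7667 = 11.086 cmH2O·s/L.
C = Vt/(Pplat − PEEP) = 437.02 / (14.0 − 8) = 437.02/6.0 = 72.837 mL/cmH2O.
τ = R × C = 11.086 × 0.07284 L/cmH2O = 0.8075 s.
t = −τ·ln(1 − 0.98) = −0.8075·ln(0.02) = 3.159 s.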